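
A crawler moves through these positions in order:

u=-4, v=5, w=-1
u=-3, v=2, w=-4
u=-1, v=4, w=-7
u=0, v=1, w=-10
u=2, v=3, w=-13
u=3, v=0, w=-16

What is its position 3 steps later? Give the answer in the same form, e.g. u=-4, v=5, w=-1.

u=8, v=1, w=-25

The moves between consecutive positions are (+1, -3, -3), (+2, +2, -3), (+1, -3, -3), (+2, +2, -3), (+1, -3, -3); they repeat the 2-cycle [(+1, -3, -3), (+2, +2, -3)].
step 6: apply (+2, +2, -3) → u=5, v=2, w=-19
step 7: apply (+1, -3, -3) → u=6, v=-1, w=-22
step 8: apply (+2, +2, -3) → u=8, v=1, w=-25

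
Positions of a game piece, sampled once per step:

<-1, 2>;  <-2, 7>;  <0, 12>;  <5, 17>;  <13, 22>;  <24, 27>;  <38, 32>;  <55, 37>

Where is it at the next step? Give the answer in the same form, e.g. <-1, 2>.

Successive displacements: <-1, +5>, <+2, +5>, <+5, +5>, <+8, +5>, <+11, +5>, <+14, +5>, <+17, +5> — each changes by <+3, +0>.
step 8: <55, 37> + <+20, +5> → <75, 42>

<75, 42>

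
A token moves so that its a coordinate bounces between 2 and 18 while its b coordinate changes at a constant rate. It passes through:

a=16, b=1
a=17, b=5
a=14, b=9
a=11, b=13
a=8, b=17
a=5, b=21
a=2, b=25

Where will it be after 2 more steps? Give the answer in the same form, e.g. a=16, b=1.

The a coordinate travels 3 per step and bounces off the walls at 2 and 18.
  step 7: 2 → 5
  step 8: 5 → 8
The b coordinate changes by +4 each step: at step 8 it is 33.

a=8, b=33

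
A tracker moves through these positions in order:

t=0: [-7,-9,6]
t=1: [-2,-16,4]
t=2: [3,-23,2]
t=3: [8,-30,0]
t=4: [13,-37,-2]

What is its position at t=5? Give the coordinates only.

[18,-44,-4]

Constant displacement of [+5,-7,-2] per step.
step 5: [13,-37,-2] + [+5,-7,-2] → [18,-44,-4]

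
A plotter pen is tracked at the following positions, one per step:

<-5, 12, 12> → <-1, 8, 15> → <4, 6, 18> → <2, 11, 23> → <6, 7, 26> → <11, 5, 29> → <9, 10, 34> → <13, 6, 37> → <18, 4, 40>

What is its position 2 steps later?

Step-to-step displacements: <+4, -4, +3>, <+5, -2, +3>, <-2, +5, +5>, <+4, -4, +3>, <+5, -2, +3>, <-2, +5, +5>, <+4, -4, +3>, <+5, -2, +3> — a repeating cycle of length 3.
step 9: apply <-2, +5, +5> → <16, 9, 45>
step 10: apply <+4, -4, +3> → <20, 5, 48>

<20, 5, 48>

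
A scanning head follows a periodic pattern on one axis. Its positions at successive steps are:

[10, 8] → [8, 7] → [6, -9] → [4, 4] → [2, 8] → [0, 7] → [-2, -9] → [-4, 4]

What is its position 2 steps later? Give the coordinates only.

[-8, 7]

The first coordinate changes by -2 each step, so at step 9 it is 10 + 9·(-2) = -8.
The second coordinate repeats the cycle [8, 7, -9, 4] with period 4; step 9 mod 4 = 1, giving 7.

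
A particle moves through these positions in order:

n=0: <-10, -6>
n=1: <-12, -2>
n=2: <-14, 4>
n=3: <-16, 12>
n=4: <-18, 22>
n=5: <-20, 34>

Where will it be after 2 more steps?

<-24, 64>

Successive displacements: <-2, +4>, <-2, +6>, <-2, +8>, <-2, +10>, <-2, +12> — each changes by <+0, +2>.
step 6: <-20, 34> + <-2, +14> → <-22, 48>
step 7: <-22, 48> + <-2, +16> → <-24, 64>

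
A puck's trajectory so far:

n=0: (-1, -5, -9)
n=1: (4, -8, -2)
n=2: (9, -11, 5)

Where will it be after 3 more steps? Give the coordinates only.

The position changes by (+5, -3, +7) every step.
step 3: (9, -11, 5) + (+5, -3, +7) → (14, -14, 12)
step 4: (14, -14, 12) + (+5, -3, +7) → (19, -17, 19)
step 5: (19, -17, 19) + (+5, -3, +7) → (24, -20, 26)

(24, -20, 26)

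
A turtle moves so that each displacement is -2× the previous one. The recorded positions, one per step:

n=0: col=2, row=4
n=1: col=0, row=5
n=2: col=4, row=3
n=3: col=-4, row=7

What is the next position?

Step-to-step displacements: (-2,+1), (+4,-2), (-8,+4); each is -2× the previous.
step 4: col=-4, row=7 + (+16,-8) → col=12, row=-1

col=12, row=-1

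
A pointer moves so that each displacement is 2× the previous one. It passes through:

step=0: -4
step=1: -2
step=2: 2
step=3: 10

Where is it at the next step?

Consecutive displacements +2, +4, +8 scale by a factor of 2 each step.
step 4: 10 + 16 → 26

26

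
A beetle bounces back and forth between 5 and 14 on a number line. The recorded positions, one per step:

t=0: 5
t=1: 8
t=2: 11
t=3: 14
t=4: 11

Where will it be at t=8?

11

The value reflects between 5 and 14, moving 3 per step.
  step 5: 11 → 8
  step 6: 8 → 5
  step 7: 5 → 8
  step 8: 8 → 11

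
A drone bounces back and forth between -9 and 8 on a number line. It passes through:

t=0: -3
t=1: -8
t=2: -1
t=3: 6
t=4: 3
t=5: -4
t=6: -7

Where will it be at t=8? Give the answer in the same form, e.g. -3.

7

The value reflects between -9 and 8, moving 7 per step.
  step 7: -7 → 0
  step 8: 0 → 7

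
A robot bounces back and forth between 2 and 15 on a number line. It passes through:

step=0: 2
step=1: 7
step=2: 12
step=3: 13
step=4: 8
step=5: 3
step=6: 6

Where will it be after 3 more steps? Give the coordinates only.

The value reflects between 2 and 15, moving 5 per step.
  step 7: 6 → 11
  step 8: 11 → 14
  step 9: 14 → 9

9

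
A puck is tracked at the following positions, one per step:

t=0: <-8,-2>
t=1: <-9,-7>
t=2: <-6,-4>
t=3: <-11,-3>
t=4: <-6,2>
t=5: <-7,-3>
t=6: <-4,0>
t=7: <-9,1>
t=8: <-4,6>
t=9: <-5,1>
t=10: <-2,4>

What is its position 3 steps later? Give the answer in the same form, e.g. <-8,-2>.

<-3,5>

The moves between consecutive positions are <-1,-5>, <+3,+3>, <-5,+1>, <+5,+5>, <-1,-5>, <+3,+3>, <-5,+1>, <+5,+5>, <-1,-5>, <+3,+3>; they repeat the 4-cycle [<-1,-5>, <+3,+3>, <-5,+1>, <+5,+5>].
step 11: apply <-5,+1> → <-7,5>
step 12: apply <+5,+5> → <-2,10>
step 13: apply <-1,-5> → <-3,5>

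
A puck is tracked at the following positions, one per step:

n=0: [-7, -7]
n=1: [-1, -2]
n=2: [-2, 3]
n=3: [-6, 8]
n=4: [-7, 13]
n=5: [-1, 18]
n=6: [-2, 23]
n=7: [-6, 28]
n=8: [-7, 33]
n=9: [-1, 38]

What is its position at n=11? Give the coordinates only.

[-6, 48]

The first coordinate repeats the cycle [-7, -1, -2, -6] with period 4; step 11 mod 4 = 3, giving -6.
The second coordinate changes by +5 each step, so at step 11 it is -7 + 11·(5) = 48.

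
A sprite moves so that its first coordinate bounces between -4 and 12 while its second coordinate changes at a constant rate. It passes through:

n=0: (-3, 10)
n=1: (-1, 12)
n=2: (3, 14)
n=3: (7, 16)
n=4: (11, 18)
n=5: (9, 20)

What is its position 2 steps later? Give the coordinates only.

The first coordinate travels 4 per step and bounces off the walls at -4 and 12.
  step 6: 9 → 5
  step 7: 5 → 1
The second coordinate changes by +2 each step: at step 7 it is 24.

(1, 24)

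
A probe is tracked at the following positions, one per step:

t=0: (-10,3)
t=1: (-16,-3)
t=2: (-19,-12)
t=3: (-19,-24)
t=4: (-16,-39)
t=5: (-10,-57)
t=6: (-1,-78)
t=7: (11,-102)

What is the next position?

Taking differences between consecutive positions: (-6,-6), (-3,-9), (+0,-12), (+3,-15), (+6,-18), (+9,-21), (+12,-24). These grow by (+3,-3) each step.
step 8: (11,-102) + (+15,-27) → (26,-129)

(26,-129)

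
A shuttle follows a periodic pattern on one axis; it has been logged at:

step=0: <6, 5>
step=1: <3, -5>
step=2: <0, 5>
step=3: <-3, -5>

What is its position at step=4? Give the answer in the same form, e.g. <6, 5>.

<-6, 5>

First: linear, -3 per step → -6 at step 4.
Second: cycles through 5, -5 every 2 steps. Step 4 lands at position 0 of the cycle → 5.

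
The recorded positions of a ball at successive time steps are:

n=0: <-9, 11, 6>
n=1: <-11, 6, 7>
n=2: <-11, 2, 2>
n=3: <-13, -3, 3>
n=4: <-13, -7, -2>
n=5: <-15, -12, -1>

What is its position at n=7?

The moves between consecutive positions are <-2, -5, +1>, <+0, -4, -5>, <-2, -5, +1>, <+0, -4, -5>, <-2, -5, +1>; they repeat the 2-cycle [<-2, -5, +1>, <+0, -4, -5>].
step 6: apply <+0, -4, -5> → <-15, -16, -6>
step 7: apply <-2, -5, +1> → <-17, -21, -5>

<-17, -21, -5>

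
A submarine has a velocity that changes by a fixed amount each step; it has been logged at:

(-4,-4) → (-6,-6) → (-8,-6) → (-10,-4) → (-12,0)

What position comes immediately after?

(-14,6)

Taking differences between consecutive positions: (-2,-2), (-2,+0), (-2,+2), (-2,+4). These grow by (+0,+2) each step.
step 5: (-12,0) + (-2,+6) → (-14,6)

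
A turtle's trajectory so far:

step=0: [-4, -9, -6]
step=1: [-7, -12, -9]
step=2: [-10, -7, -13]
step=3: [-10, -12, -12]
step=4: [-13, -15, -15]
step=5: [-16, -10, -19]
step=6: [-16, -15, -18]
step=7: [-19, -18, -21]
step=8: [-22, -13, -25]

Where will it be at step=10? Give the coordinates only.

[-25, -21, -27]

The moves between consecutive positions are [-3, -3, -3], [-3, +5, -4], [+0, -5, +1], [-3, -3, -3], [-3, +5, -4], [+0, -5, +1], [-3, -3, -3], [-3, +5, -4]; they repeat the 3-cycle [[-3, -3, -3], [-3, +5, -4], [+0, -5, +1]].
step 9: apply [+0, -5, +1] → [-22, -18, -24]
step 10: apply [-3, -3, -3] → [-25, -21, -27]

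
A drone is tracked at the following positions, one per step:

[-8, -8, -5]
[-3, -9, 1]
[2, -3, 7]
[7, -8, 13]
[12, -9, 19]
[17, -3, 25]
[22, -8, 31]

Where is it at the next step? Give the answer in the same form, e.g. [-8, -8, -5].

First: linear, +5 per step → 27 at step 7.
Second: cycles through -8, -9, -3 every 3 steps. Step 7 lands at position 1 of the cycle → -9.
Third: linear, +6 per step → 37 at step 7.

[27, -9, 37]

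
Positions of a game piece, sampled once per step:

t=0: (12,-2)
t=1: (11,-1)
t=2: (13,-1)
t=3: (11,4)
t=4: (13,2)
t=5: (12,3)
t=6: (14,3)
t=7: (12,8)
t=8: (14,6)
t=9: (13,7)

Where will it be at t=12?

Differencing gives (-1,+1), (+2,+0), (-2,+5), (+2,-2), (-1,+1), (+2,+0), (-2,+5), (+2,-2), (-1,+1). This is the pattern (-1,+1), (+2,+0), (-2,+5), (+2,-2) repeated.
step 10: apply (+2,+0) → (15,7)
step 11: apply (-2,+5) → (13,12)
step 12: apply (+2,-2) → (15,10)

(15,10)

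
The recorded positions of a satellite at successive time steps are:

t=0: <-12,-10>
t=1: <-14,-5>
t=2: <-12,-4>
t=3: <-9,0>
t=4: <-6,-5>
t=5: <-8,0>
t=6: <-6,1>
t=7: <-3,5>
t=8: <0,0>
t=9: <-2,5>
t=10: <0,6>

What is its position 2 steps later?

Step-to-step displacements: <-2,+5>, <+2,+1>, <+3,+4>, <+3,-5>, <-2,+5>, <+2,+1>, <+3,+4>, <+3,-5>, <-2,+5>, <+2,+1> — a repeating cycle of length 4.
step 11: apply <+3,+4> → <3,10>
step 12: apply <+3,-5> → <6,5>

<6,5>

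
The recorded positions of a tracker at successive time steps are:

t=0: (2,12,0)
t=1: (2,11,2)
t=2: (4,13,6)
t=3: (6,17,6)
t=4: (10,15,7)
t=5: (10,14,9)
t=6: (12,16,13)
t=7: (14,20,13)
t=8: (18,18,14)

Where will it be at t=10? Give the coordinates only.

The moves between consecutive positions are (+0,-1,+2), (+2,+2,+4), (+2,+4,+0), (+4,-2,+1), (+0,-1,+2), (+2,+2,+4), (+2,+4,+0), (+4,-2,+1); they repeat the 4-cycle [(+0,-1,+2), (+2,+2,+4), (+2,+4,+0), (+4,-2,+1)].
step 9: apply (+0,-1,+2) → (18,17,16)
step 10: apply (+2,+2,+4) → (20,19,20)

(20,19,20)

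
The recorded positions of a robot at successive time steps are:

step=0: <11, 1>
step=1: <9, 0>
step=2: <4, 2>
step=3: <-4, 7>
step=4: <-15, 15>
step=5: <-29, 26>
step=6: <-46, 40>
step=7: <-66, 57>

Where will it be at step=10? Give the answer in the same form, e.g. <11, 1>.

<-144, 126>

Successive displacements: <-2, -1>, <-5, +2>, <-8, +5>, <-11, +8>, <-14, +11>, <-17, +14>, <-20, +17> — each changes by <-3, +3>.
step 8: <-66, 57> + <-23, +20> → <-89, 77>
step 9: <-89, 77> + <-26, +23> → <-115, 100>
step 10: <-115, 100> + <-29, +26> → <-144, 126>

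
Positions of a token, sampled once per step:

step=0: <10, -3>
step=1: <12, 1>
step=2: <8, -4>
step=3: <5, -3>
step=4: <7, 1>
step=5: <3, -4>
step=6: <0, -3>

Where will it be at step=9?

<-5, -3>

Differencing gives <+2, +4>, <-4, -5>, <-3, +1>, <+2, +4>, <-4, -5>, <-3, +1>. This is the pattern <+2, +4>, <-4, -5>, <-3, +1> repeated.
step 7: apply <+2, +4> → <2, 1>
step 8: apply <-4, -5> → <-2, -4>
step 9: apply <-3, +1> → <-5, -3>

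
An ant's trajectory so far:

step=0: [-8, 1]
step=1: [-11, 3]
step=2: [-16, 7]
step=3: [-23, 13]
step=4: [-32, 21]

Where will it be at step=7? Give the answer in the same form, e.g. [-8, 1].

Taking differences between consecutive positions: [-3, +2], [-5, +4], [-7, +6], [-9, +8]. These grow by [-2, +2] each step.
step 5: [-32, 21] + [-11, +10] → [-43, 31]
step 6: [-43, 31] + [-13, +12] → [-56, 43]
step 7: [-56, 43] + [-15, +14] → [-71, 57]

[-71, 57]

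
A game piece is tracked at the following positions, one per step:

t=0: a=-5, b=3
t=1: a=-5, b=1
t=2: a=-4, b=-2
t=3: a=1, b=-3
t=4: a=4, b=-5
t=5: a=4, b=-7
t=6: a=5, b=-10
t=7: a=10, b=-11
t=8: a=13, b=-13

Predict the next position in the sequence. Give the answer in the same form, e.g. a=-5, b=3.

a=13, b=-15

The moves between consecutive positions are (+0, -2), (+1, -3), (+5, -1), (+3, -2), (+0, -2), (+1, -3), (+5, -1), (+3, -2); they repeat the 4-cycle [(+0, -2), (+1, -3), (+5, -1), (+3, -2)].
step 9: apply (+0, -2) → a=13, b=-15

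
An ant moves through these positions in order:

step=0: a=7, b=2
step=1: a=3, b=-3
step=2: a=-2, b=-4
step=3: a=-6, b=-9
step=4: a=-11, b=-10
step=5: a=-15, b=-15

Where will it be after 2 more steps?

Differencing gives (-4, -5), (-5, -1), (-4, -5), (-5, -1), (-4, -5). This is the pattern (-4, -5), (-5, -1) repeated.
step 6: apply (-5, -1) → a=-20, b=-16
step 7: apply (-4, -5) → a=-24, b=-21

a=-24, b=-21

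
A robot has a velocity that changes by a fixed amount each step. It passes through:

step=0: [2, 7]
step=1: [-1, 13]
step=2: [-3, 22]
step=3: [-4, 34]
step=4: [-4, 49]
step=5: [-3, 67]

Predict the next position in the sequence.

Successive displacements: [-3, +6], [-2, +9], [-1, +12], [+0, +15], [+1, +18] — each changes by [+1, +3].
step 6: [-3, 67] + [+2, +21] → [-1, 88]

[-1, 88]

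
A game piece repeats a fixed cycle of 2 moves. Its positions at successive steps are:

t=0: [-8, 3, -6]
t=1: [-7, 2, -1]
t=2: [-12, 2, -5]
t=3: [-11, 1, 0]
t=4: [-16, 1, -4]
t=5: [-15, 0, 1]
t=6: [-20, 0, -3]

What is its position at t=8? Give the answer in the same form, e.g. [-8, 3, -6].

Differencing gives [+1, -1, +5], [-5, +0, -4], [+1, -1, +5], [-5, +0, -4], [+1, -1, +5], [-5, +0, -4]. This is the pattern [+1, -1, +5], [-5, +0, -4] repeated.
step 7: apply [+1, -1, +5] → [-19, -1, 2]
step 8: apply [-5, +0, -4] → [-24, -1, -2]

[-24, -1, -2]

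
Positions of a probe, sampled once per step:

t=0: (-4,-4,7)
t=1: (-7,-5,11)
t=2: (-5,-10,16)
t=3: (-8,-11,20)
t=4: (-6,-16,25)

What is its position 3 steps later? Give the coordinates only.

Step-to-step displacements: (-3,-1,+4), (+2,-5,+5), (-3,-1,+4), (+2,-5,+5) — a repeating cycle of length 2.
step 5: apply (-3,-1,+4) → (-9,-17,29)
step 6: apply (+2,-5,+5) → (-7,-22,34)
step 7: apply (-3,-1,+4) → (-10,-23,38)

(-10,-23,38)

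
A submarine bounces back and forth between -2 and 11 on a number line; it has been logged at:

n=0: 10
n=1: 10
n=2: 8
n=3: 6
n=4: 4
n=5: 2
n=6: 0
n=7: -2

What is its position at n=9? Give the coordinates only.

The value reflects between -2 and 11, moving 2 per step.
  step 8: -2 → 0
  step 9: 0 → 2

2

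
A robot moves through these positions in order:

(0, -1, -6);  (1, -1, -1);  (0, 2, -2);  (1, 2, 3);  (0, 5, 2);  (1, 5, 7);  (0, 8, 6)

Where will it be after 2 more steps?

The moves between consecutive positions are (+1, +0, +5), (-1, +3, -1), (+1, +0, +5), (-1, +3, -1), (+1, +0, +5), (-1, +3, -1); they repeat the 2-cycle [(+1, +0, +5), (-1, +3, -1)].
step 7: apply (+1, +0, +5) → (1, 8, 11)
step 8: apply (-1, +3, -1) → (0, 11, 10)

(0, 11, 10)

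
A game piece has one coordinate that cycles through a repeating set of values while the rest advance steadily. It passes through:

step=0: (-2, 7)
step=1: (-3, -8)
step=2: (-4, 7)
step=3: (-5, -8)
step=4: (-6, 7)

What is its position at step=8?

The first coordinate changes by -1 each step, so at step 8 it is -2 + 8·(-1) = -10.
The second coordinate repeats the cycle [7, -8] with period 2; step 8 mod 2 = 0, giving 7.

(-10, 7)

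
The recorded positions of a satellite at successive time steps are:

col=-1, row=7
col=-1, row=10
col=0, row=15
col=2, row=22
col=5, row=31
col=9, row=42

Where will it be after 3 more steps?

col=27, row=87

Successive displacements: (+0, +3), (+1, +5), (+2, +7), (+3, +9), (+4, +11) — each changes by (+1, +2).
step 6: col=9, row=42 + (+5, +13) → col=14, row=55
step 7: col=14, row=55 + (+6, +15) → col=20, row=70
step 8: col=20, row=70 + (+7, +17) → col=27, row=87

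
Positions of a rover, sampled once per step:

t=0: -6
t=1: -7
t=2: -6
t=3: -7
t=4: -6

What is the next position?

-7

Consecutive displacements -1, +1, -1, +1 scale by a factor of -1 each step.
step 5: -6 − 1 → -7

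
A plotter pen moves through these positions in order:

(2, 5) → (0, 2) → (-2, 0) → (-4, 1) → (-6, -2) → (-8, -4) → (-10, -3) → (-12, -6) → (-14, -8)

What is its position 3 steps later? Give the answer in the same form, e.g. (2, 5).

Step-to-step displacements: (-2, -3), (-2, -2), (-2, +1), (-2, -3), (-2, -2), (-2, +1), (-2, -3), (-2, -2) — a repeating cycle of length 3.
step 9: apply (-2, +1) → (-16, -7)
step 10: apply (-2, -3) → (-18, -10)
step 11: apply (-2, -2) → (-20, -12)

(-20, -12)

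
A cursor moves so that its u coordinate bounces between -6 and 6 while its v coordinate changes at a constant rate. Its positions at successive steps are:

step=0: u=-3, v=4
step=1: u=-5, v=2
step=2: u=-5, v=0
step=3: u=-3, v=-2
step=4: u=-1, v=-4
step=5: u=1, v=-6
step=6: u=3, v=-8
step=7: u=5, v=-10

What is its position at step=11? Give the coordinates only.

u=-1, v=-18

The u coordinate travels 2 per step and bounces off the walls at -6 and 6.
  step 8: 5 → 5
  step 9: 5 → 3
  step 10: 3 → 1
  step 11: 1 → -1
The v coordinate changes by -2 each step: at step 11 it is -18.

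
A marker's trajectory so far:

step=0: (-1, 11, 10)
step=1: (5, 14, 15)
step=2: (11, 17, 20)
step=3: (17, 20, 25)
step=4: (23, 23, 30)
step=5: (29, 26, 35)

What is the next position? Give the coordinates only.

Each step adds (+6, +3, +5) to the position.
step 6: (29, 26, 35) + (+6, +3, +5) → (35, 29, 40)

(35, 29, 40)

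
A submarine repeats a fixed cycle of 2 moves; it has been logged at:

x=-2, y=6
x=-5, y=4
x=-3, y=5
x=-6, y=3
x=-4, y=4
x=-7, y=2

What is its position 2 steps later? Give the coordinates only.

x=-8, y=1

The moves between consecutive positions are (-3,-2), (+2,+1), (-3,-2), (+2,+1), (-3,-2); they repeat the 2-cycle [(-3,-2), (+2,+1)].
step 6: apply (+2,+1) → x=-5, y=3
step 7: apply (-3,-2) → x=-8, y=1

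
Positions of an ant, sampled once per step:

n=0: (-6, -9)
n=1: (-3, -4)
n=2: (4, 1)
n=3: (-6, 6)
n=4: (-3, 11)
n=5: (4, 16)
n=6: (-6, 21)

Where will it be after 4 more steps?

(-3, 41)

The first coordinate repeats the cycle [-6, -3, 4] with period 3; step 10 mod 3 = 1, giving -3.
The second coordinate changes by +5 each step, so at step 10 it is -9 + 10·(5) = 41.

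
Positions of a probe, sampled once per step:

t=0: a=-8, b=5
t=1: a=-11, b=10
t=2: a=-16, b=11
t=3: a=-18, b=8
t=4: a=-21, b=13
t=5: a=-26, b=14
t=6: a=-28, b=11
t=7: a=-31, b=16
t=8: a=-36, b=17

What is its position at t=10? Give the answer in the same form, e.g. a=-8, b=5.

Step-to-step displacements: (-3, +5), (-5, +1), (-2, -3), (-3, +5), (-5, +1), (-2, -3), (-3, +5), (-5, +1) — a repeating cycle of length 3.
step 9: apply (-2, -3) → a=-38, b=14
step 10: apply (-3, +5) → a=-41, b=19

a=-41, b=19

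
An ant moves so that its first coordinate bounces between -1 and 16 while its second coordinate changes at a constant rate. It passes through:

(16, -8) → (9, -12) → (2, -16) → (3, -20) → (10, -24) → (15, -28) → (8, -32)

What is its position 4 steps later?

(14, -48)

The first coordinate travels 7 per step and bounces off the walls at -1 and 16.
  step 7: 8 → 1
  step 8: 1 → 4
  step 9: 4 → 11
  step 10: 11 → 14
The second coordinate changes by -4 each step: at step 10 it is -48.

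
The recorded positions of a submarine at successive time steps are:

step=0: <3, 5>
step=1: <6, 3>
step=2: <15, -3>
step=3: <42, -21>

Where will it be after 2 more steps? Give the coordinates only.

<366, -237>

Step-to-step displacements: <+3, -2>, <+9, -6>, <+27, -18>; each is 3× the previous.
step 4: <42, -21> + <+81, -54> → <123, -75>
step 5: <123, -75> + <+243, -162> → <366, -237>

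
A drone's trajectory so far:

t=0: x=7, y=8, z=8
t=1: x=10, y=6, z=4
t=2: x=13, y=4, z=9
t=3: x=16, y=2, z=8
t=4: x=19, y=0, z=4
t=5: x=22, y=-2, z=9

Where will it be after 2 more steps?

x=28, y=-6, z=4

The x coordinate changes by +3 each step, so at step 7 it is 7 + 7·(3) = 28.
The y coordinate changes by -2 each step, so at step 7 it is 8 + 7·(-2) = -6.
The z coordinate repeats the cycle [8, 4, 9] with period 3; step 7 mod 3 = 1, giving 4.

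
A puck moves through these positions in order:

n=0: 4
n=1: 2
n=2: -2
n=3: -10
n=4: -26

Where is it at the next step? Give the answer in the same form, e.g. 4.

-58

Consecutive displacements -2, -4, -8, -16 scale by a factor of 2 each step.
step 5: -26 − 32 → -58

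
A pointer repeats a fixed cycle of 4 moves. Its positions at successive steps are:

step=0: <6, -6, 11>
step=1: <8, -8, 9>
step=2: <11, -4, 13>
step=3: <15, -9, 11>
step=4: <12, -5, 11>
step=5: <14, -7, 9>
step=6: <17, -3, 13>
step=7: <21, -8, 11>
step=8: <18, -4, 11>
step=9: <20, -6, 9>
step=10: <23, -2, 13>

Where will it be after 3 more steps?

Differencing gives <+2, -2, -2>, <+3, +4, +4>, <+4, -5, -2>, <-3, +4, +0>, <+2, -2, -2>, <+3, +4, +4>, <+4, -5, -2>, <-3, +4, +0>, <+2, -2, -2>, <+3, +4, +4>. This is the pattern <+2, -2, -2>, <+3, +4, +4>, <+4, -5, -2>, <-3, +4, +0> repeated.
step 11: apply <+4, -5, -2> → <27, -7, 11>
step 12: apply <-3, +4, +0> → <24, -3, 11>
step 13: apply <+2, -2, -2> → <26, -5, 9>

<26, -5, 9>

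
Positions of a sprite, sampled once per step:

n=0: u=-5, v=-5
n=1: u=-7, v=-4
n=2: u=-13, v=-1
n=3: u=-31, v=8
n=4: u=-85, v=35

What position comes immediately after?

The jumps are (-2,+1), (-6,+3), (-18,+9), (-54,+27) — a geometric progression with ratio 3.
step 5: u=-85, v=35 + (-162,+81) → u=-247, v=116

u=-247, v=116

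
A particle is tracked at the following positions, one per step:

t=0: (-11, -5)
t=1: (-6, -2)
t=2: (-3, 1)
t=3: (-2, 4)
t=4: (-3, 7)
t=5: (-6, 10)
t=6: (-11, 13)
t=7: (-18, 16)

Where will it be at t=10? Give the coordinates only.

(-51, 25)

First differences are (+5, +3), (+3, +3), (+1, +3), (-1, +3), (-3, +3), (-5, +3), (-7, +3); their common second difference is (-2, +0) (constant acceleration).
step 8: (-18, 16) + (-9, +3) → (-27, 19)
step 9: (-27, 19) + (-11, +3) → (-38, 22)
step 10: (-38, 22) + (-13, +3) → (-51, 25)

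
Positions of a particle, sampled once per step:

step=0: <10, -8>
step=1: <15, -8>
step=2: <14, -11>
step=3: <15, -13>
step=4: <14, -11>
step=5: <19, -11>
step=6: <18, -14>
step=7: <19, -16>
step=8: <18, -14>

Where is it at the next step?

<23, -14>

Step-to-step displacements: <+5, +0>, <-1, -3>, <+1, -2>, <-1, +2>, <+5, +0>, <-1, -3>, <+1, -2>, <-1, +2> — a repeating cycle of length 4.
step 9: apply <+5, +0> → <23, -14>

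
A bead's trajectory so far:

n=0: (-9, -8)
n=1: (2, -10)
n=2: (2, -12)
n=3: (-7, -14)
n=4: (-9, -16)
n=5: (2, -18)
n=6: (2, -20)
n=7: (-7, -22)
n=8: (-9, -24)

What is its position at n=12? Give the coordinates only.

First: cycles through -9, 2, 2, -7 every 4 steps. Step 12 lands at position 0 of the cycle → -9.
Second: linear, -2 per step → -32 at step 12.

(-9, -32)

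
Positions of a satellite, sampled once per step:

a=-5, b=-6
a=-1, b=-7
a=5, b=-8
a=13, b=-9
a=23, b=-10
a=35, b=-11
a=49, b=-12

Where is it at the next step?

a=65, b=-13

Taking differences between consecutive positions: (+4, -1), (+6, -1), (+8, -1), (+10, -1), (+12, -1), (+14, -1). These grow by (+2, +0) each step.
step 7: a=49, b=-12 + (+16, -1) → a=65, b=-13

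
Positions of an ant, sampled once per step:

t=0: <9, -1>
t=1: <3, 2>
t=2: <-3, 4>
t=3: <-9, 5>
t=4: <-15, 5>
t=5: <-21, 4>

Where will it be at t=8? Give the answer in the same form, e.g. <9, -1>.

First differences are <-6, +3>, <-6, +2>, <-6, +1>, <-6, +0>, <-6, -1>; their common second difference is <+0, -1> (constant acceleration).
step 6: <-21, 4> + <-6, -2> → <-27, 2>
step 7: <-27, 2> + <-6, -3> → <-33, -1>
step 8: <-33, -1> + <-6, -4> → <-39, -5>

<-39, -5>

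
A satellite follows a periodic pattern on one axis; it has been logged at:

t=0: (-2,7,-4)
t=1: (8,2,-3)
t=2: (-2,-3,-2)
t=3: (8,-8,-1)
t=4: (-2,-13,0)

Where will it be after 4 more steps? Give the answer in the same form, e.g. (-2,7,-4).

The first coordinate repeats the cycle [-2, 8] with period 2; step 8 mod 2 = 0, giving -2.
The second coordinate changes by -5 each step, so at step 8 it is 7 + 8·(-5) = -33.
The third coordinate changes by +1 each step, so at step 8 it is -4 + 8·(1) = 4.

(-2,-33,4)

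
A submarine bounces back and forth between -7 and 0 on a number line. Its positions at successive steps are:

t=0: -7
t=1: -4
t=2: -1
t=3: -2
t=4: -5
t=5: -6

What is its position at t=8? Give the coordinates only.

-3

The value reflects between -7 and 0, moving 3 per step.
  step 6: -6 → -3
  step 7: -3 → 0
  step 8: 0 → -3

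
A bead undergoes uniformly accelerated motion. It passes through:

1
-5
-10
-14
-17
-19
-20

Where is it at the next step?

-20

Taking differences between consecutive positions: -6, -5, -4, -3, -2, -1. These grow by +1 each step.
step 7: -20 + 0 → -20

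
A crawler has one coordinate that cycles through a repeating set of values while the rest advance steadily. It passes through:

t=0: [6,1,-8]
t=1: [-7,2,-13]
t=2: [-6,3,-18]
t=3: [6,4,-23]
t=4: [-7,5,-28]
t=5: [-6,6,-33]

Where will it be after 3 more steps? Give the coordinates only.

The first coordinate repeats the cycle [6, -7, -6] with period 3; step 8 mod 3 = 2, giving -6.
The second coordinate changes by +1 each step, so at step 8 it is 1 + 8·(1) = 9.
The third coordinate changes by -5 each step, so at step 8 it is -8 + 8·(-5) = -48.

[-6,9,-48]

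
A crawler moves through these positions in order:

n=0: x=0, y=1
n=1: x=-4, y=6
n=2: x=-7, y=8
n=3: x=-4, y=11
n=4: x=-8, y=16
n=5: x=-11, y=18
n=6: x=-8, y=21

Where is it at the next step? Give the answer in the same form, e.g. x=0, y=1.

Step-to-step displacements: (-4, +5), (-3, +2), (+3, +3), (-4, +5), (-3, +2), (+3, +3) — a repeating cycle of length 3.
step 7: apply (-4, +5) → x=-12, y=26

x=-12, y=26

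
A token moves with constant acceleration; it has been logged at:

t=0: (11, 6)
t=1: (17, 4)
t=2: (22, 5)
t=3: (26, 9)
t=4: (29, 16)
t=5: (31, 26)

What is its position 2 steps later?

First differences are (+6, -2), (+5, +1), (+4, +4), (+3, +7), (+2, +10); their common second difference is (-1, +3) (constant acceleration).
step 6: (31, 26) + (+1, +13) → (32, 39)
step 7: (32, 39) + (+0, +16) → (32, 55)

(32, 55)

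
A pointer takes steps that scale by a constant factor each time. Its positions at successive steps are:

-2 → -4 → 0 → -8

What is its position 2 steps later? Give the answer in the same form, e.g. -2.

-24

Consecutive displacements -2, +4, -8 scale by a factor of -2 each step.
step 4: -8 + 16 → 8
step 5: 8 − 32 → -24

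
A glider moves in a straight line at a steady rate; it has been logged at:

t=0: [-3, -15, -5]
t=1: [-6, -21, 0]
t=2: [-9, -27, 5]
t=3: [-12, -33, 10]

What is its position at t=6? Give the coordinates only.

[-21, -51, 25]

Constant displacement of [-3, -6, +5] per step.
step 4: [-12, -33, 10] + [-3, -6, +5] → [-15, -39, 15]
step 5: [-15, -39, 15] + [-3, -6, +5] → [-18, -45, 20]
step 6: [-18, -45, 20] + [-3, -6, +5] → [-21, -51, 25]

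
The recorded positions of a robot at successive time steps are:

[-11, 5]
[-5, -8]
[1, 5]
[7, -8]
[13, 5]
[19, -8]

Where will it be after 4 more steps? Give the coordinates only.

[43, -8]

First: linear, +6 per step → 43 at step 9.
Second: cycles through 5, -8 every 2 steps. Step 9 lands at position 1 of the cycle → -8.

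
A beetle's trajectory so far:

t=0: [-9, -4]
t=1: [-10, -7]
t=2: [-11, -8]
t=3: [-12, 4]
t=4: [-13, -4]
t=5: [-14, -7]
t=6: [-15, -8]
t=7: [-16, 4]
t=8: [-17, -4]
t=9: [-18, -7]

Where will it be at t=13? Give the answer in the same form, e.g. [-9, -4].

[-22, -7]

The first coordinate changes by -1 each step, so at step 13 it is -9 + 13·(-1) = -22.
The second coordinate repeats the cycle [-4, -7, -8, 4] with period 4; step 13 mod 4 = 1, giving -7.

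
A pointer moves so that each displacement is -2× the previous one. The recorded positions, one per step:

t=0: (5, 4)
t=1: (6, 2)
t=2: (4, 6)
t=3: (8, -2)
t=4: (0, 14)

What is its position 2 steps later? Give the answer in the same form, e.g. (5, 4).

(-16, 46)

Consecutive displacements (+1, -2), (-2, +4), (+4, -8), (-8, +16) scale by a factor of -2 each step.
step 5: (0, 14) + (+16, -32) → (16, -18)
step 6: (16, -18) + (-32, +64) → (-16, 46)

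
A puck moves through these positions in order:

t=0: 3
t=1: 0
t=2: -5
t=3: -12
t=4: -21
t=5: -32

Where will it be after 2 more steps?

-60

Successive displacements: -3, -5, -7, -9, -11 — each changes by -2.
step 6: -32 − 13 → -45
step 7: -45 − 15 → -60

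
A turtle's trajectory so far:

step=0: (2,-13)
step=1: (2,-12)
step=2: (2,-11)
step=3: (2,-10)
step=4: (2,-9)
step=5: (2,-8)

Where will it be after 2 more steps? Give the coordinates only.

Constant displacement of (+0,+1) per step.
step 6: (2,-8) + (+0,+1) → (2,-7)
step 7: (2,-7) + (+0,+1) → (2,-6)

(2,-6)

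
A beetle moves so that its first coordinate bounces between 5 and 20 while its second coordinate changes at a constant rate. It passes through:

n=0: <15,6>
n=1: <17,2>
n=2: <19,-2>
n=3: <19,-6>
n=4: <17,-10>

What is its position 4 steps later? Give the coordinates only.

<9,-26>

The first coordinate travels 2 per step and bounces off the walls at 5 and 20.
  step 5: 17 → 15
  step 6: 15 → 13
  step 7: 13 → 11
  step 8: 11 → 9
The second coordinate changes by -4 each step: at step 8 it is -26.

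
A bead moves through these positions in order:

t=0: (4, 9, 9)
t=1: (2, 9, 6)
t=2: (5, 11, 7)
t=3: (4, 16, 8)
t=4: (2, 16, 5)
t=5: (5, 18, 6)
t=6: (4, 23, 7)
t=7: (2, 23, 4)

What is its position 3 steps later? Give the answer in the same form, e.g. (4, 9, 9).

(2, 30, 3)

Step-to-step displacements: (-2, +0, -3), (+3, +2, +1), (-1, +5, +1), (-2, +0, -3), (+3, +2, +1), (-1, +5, +1), (-2, +0, -3) — a repeating cycle of length 3.
step 8: apply (+3, +2, +1) → (5, 25, 5)
step 9: apply (-1, +5, +1) → (4, 30, 6)
step 10: apply (-2, +0, -3) → (2, 30, 3)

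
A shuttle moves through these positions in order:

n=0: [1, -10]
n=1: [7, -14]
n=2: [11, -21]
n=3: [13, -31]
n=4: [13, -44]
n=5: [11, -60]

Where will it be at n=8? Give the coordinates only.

[-7, -126]

First differences are [+6, -4], [+4, -7], [+2, -10], [+0, -13], [-2, -16]; their common second difference is [-2, -3] (constant acceleration).
step 6: [11, -60] + [-4, -19] → [7, -79]
step 7: [7, -79] + [-6, -22] → [1, -101]
step 8: [1, -101] + [-8, -25] → [-7, -126]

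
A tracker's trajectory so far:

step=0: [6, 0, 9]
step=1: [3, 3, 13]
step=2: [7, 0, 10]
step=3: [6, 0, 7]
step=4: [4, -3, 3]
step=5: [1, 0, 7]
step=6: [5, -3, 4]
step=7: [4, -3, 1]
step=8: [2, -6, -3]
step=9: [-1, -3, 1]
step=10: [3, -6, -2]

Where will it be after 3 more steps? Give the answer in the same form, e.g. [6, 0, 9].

Step-to-step displacements: [-3, +3, +4], [+4, -3, -3], [-1, +0, -3], [-2, -3, -4], [-3, +3, +4], [+4, -3, -3], [-1, +0, -3], [-2, -3, -4], [-3, +3, +4], [+4, -3, -3] — a repeating cycle of length 4.
step 11: apply [-1, +0, -3] → [2, -6, -5]
step 12: apply [-2, -3, -4] → [0, -9, -9]
step 13: apply [-3, +3, +4] → [-3, -6, -5]

[-3, -6, -5]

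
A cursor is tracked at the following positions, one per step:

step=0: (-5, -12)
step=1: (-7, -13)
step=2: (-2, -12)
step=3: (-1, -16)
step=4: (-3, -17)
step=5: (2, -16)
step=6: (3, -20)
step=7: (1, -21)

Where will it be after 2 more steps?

(7, -24)

The moves between consecutive positions are (-2, -1), (+5, +1), (+1, -4), (-2, -1), (+5, +1), (+1, -4), (-2, -1); they repeat the 3-cycle [(-2, -1), (+5, +1), (+1, -4)].
step 8: apply (+5, +1) → (6, -20)
step 9: apply (+1, -4) → (7, -24)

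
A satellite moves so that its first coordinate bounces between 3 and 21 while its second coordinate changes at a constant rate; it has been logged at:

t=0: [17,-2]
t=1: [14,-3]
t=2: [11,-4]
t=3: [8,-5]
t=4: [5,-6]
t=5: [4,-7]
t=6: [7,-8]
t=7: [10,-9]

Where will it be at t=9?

The first coordinate reflects between 3 and 21, moving 3 per step.
  step 8: 10 → 13
  step 9: 13 → 16
The second coordinate changes by -1 each step: at step 9 it is -11.

[16,-11]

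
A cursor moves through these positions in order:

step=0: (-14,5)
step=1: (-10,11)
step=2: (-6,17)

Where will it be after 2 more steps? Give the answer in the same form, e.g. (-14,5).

(2,29)

Constant displacement of (+4,+6) per step.
step 3: (-6,17) + (+4,+6) → (-2,23)
step 4: (-2,23) + (+4,+6) → (2,29)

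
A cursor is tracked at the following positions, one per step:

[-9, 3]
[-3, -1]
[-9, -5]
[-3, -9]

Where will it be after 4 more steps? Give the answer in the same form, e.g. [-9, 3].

The first coordinate repeats the cycle [-9, -3] with period 2; step 7 mod 2 = 1, giving -3.
The second coordinate changes by -4 each step, so at step 7 it is 3 + 7·(-4) = -25.

[-3, -25]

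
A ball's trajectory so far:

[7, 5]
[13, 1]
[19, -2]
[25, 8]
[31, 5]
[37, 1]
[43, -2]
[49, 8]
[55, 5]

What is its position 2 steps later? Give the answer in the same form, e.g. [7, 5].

[67, -2]

The first coordinate changes by +6 each step, so at step 10 it is 7 + 10·(6) = 67.
The second coordinate repeats the cycle [5, 1, -2, 8] with period 4; step 10 mod 4 = 2, giving -2.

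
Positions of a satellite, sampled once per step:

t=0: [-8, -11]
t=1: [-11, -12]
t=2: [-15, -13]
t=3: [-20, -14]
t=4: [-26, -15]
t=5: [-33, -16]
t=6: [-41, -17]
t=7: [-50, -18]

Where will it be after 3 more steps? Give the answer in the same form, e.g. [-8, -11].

Taking differences between consecutive positions: [-3, -1], [-4, -1], [-5, -1], [-6, -1], [-7, -1], [-8, -1], [-9, -1]. These grow by [-1, +0] each step.
step 8: [-50, -18] + [-10, -1] → [-60, -19]
step 9: [-60, -19] + [-11, -1] → [-71, -20]
step 10: [-71, -20] + [-12, -1] → [-83, -21]

[-83, -21]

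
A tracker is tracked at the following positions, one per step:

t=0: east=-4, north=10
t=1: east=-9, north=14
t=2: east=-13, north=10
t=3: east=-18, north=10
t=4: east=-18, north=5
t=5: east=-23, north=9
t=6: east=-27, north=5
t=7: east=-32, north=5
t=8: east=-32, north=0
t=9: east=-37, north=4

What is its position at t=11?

east=-46, north=0

Step-to-step displacements: (-5, +4), (-4, -4), (-5, +0), (+0, -5), (-5, +4), (-4, -4), (-5, +0), (+0, -5), (-5, +4) — a repeating cycle of length 4.
step 10: apply (-4, -4) → east=-41, north=0
step 11: apply (-5, +0) → east=-46, north=0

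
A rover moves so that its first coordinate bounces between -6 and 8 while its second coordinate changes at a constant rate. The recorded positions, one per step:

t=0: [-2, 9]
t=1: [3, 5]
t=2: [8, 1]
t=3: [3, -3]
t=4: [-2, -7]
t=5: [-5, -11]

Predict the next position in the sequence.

The first coordinate reflects between -6 and 8, moving 5 per step.
  step 6: -5 → 0
The second coordinate changes by -4 each step: at step 6 it is -15.

[0, -15]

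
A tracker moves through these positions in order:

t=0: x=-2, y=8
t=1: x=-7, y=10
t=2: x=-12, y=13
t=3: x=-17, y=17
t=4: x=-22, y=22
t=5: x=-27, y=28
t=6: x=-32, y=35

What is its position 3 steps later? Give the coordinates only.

x=-47, y=62

Taking differences between consecutive positions: (-5, +2), (-5, +3), (-5, +4), (-5, +5), (-5, +6), (-5, +7). These grow by (+0, +1) each step.
step 7: x=-32, y=35 + (-5, +8) → x=-37, y=43
step 8: x=-37, y=43 + (-5, +9) → x=-42, y=52
step 9: x=-42, y=52 + (-5, +10) → x=-47, y=62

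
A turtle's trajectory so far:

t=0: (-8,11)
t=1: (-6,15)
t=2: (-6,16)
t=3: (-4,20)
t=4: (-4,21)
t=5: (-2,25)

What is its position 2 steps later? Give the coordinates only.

Step-to-step displacements: (+2,+4), (+0,+1), (+2,+4), (+0,+1), (+2,+4) — a repeating cycle of length 2.
step 6: apply (+0,+1) → (-2,26)
step 7: apply (+2,+4) → (0,30)

(0,30)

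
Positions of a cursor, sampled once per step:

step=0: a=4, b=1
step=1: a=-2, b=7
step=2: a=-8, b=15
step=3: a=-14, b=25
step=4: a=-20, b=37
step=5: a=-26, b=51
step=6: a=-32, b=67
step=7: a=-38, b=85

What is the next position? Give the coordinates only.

Taking differences between consecutive positions: (-6, +6), (-6, +8), (-6, +10), (-6, +12), (-6, +14), (-6, +16), (-6, +18). These grow by (+0, +2) each step.
step 8: a=-38, b=85 + (-6, +20) → a=-44, b=105

a=-44, b=105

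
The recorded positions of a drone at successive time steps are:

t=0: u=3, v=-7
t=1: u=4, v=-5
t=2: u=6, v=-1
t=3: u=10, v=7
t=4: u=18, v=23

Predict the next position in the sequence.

u=34, v=55

Consecutive displacements (+1, +2), (+2, +4), (+4, +8), (+8, +16) scale by a factor of 2 each step.
step 5: u=18, v=23 + (+16, +32) → u=34, v=55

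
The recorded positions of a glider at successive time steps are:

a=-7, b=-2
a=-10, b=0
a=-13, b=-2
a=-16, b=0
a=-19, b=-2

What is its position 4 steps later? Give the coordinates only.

The a coordinate changes by -3 each step, so at step 8 it is -7 + 8·(-3) = -31.
The b coordinate repeats the cycle [-2, 0] with period 2; step 8 mod 2 = 0, giving -2.

a=-31, b=-2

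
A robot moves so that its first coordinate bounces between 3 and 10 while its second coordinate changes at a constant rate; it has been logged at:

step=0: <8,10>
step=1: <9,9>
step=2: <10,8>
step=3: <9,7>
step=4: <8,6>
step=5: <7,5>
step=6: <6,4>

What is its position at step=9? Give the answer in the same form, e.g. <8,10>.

The first coordinate reflects between 3 and 10, moving 1 per step.
  step 7: 6 → 5
  step 8: 5 → 4
  step 9: 4 → 3
The second coordinate changes by -1 each step: at step 9 it is 1.

<3,1>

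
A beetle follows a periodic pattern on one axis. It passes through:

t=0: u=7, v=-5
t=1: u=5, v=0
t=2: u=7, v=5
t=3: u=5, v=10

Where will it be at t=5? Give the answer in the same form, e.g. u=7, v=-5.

U: cycles through 7, 5 every 2 steps. Step 5 lands at position 1 of the cycle → 5.
V: linear, +5 per step → 20 at step 5.

u=5, v=20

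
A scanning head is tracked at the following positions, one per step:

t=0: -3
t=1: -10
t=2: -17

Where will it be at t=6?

-45

Each step adds -7 to the position.
step 3: -17 − 7 → -24
step 4: -24 − 7 → -31
step 5: -31 − 7 → -38
step 6: -38 − 7 → -45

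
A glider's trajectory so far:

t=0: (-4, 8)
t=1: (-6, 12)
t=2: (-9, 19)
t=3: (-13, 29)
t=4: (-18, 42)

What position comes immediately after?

(-24, 58)

Taking differences between consecutive positions: (-2, +4), (-3, +7), (-4, +10), (-5, +13). These grow by (-1, +3) each step.
step 5: (-18, 42) + (-6, +16) → (-24, 58)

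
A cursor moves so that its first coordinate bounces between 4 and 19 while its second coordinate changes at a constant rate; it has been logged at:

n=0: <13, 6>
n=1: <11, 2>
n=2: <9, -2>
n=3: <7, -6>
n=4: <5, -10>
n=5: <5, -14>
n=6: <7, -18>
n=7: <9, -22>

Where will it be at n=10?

The first coordinate travels 2 per step and bounces off the walls at 4 and 19.
  step 8: 9 → 11
  step 9: 11 → 13
  step 10: 13 → 15
The second coordinate changes by -4 each step: at step 10 it is -34.

<15, -34>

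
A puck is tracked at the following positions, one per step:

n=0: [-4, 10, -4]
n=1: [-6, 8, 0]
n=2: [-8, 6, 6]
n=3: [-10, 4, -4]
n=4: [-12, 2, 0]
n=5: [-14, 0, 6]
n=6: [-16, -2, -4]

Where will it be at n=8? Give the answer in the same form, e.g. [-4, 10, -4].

[-20, -6, 6]

First: linear, -2 per step → -20 at step 8.
Second: linear, -2 per step → -6 at step 8.
Third: cycles through -4, 0, 6 every 3 steps. Step 8 lands at position 2 of the cycle → 6.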